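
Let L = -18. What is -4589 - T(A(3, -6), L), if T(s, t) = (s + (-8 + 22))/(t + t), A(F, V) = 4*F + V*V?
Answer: -82571/18 ≈ -4587.3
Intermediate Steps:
A(F, V) = V² + 4*F (A(F, V) = 4*F + V² = V² + 4*F)
T(s, t) = (14 + s)/(2*t) (T(s, t) = (s + 14)/((2*t)) = (14 + s)*(1/(2*t)) = (14 + s)/(2*t))
-4589 - T(A(3, -6), L) = -4589 - (14 + ((-6)² + 4*3))/(2*(-18)) = -4589 - (-1)*(14 + (36 + 12))/(2*18) = -4589 - (-1)*(14 + 48)/(2*18) = -4589 - (-1)*62/(2*18) = -4589 - 1*(-31/18) = -4589 + 31/18 = -82571/18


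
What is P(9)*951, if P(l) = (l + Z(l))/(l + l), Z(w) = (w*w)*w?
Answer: 38991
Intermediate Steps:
Z(w) = w³ (Z(w) = w²*w = w³)
P(l) = (l + l³)/(2*l) (P(l) = (l + l³)/(l + l) = (l + l³)/((2*l)) = (l + l³)*(1/(2*l)) = (l + l³)/(2*l))
P(9)*951 = (½ + (½)*9²)*951 = (½ + (½)*81)*951 = (½ + 81/2)*951 = 41*951 = 38991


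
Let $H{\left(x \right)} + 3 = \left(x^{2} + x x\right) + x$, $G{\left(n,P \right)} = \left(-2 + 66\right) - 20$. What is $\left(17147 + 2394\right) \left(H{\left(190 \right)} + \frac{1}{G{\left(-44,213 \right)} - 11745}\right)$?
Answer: $\frac{16551232588726}{11701} \approx 1.4145 \cdot 10^{9}$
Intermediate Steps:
$G{\left(n,P \right)} = 44$ ($G{\left(n,P \right)} = 64 - 20 = 44$)
$H{\left(x \right)} = -3 + x + 2 x^{2}$ ($H{\left(x \right)} = -3 + \left(\left(x^{2} + x x\right) + x\right) = -3 + \left(\left(x^{2} + x^{2}\right) + x\right) = -3 + \left(2 x^{2} + x\right) = -3 + \left(x + 2 x^{2}\right) = -3 + x + 2 x^{2}$)
$\left(17147 + 2394\right) \left(H{\left(190 \right)} + \frac{1}{G{\left(-44,213 \right)} - 11745}\right) = \left(17147 + 2394\right) \left(\left(-3 + 190 + 2 \cdot 190^{2}\right) + \frac{1}{44 - 11745}\right) = 19541 \left(\left(-3 + 190 + 2 \cdot 36100\right) + \frac{1}{-11701}\right) = 19541 \left(\left(-3 + 190 + 72200\right) - \frac{1}{11701}\right) = 19541 \left(72387 - \frac{1}{11701}\right) = 19541 \cdot \frac{847000286}{11701} = \frac{16551232588726}{11701}$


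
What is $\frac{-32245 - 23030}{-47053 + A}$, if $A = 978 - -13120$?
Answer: $\frac{3685}{2197} \approx 1.6773$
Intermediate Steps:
$A = 14098$ ($A = 978 + 13120 = 14098$)
$\frac{-32245 - 23030}{-47053 + A} = \frac{-32245 - 23030}{-47053 + 14098} = - \frac{55275}{-32955} = \left(-55275\right) \left(- \frac{1}{32955}\right) = \frac{3685}{2197}$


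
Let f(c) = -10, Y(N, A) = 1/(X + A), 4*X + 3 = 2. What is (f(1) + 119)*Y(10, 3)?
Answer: 436/11 ≈ 39.636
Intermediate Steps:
X = -¼ (X = -¾ + (¼)*2 = -¾ + ½ = -¼ ≈ -0.25000)
Y(N, A) = 1/(-¼ + A)
(f(1) + 119)*Y(10, 3) = (-10 + 119)*(4/(-1 + 4*3)) = 109*(4/(-1 + 12)) = 109*(4/11) = 436/11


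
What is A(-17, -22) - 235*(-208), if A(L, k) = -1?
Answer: 48879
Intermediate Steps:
A(-17, -22) - 235*(-208) = -1 - 235*(-208) = -1 + 48880 = 48879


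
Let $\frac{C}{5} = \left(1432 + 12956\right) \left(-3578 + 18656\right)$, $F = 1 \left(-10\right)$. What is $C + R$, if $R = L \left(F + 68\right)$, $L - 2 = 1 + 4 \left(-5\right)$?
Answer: $1084710334$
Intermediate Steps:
$F = -10$
$L = -17$ ($L = 2 + \left(1 + 4 \left(-5\right)\right) = 2 + \left(1 - 20\right) = 2 - 19 = -17$)
$C = 1084711320$ ($C = 5 \left(1432 + 12956\right) \left(-3578 + 18656\right) = 5 \cdot 14388 \cdot 15078 = 5 \cdot 216942264 = 1084711320$)
$R = -986$ ($R = - 17 \left(-10 + 68\right) = \left(-17\right) 58 = -986$)
$C + R = 1084711320 - 986 = 1084710334$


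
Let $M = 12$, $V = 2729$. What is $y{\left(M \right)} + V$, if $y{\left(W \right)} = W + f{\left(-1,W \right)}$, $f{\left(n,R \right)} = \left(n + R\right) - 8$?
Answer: $2744$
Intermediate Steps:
$f{\left(n,R \right)} = -8 + R + n$ ($f{\left(n,R \right)} = \left(R + n\right) - 8 = -8 + R + n$)
$y{\left(W \right)} = -9 + 2 W$ ($y{\left(W \right)} = W - \left(9 - W\right) = W + \left(-9 + W\right) = -9 + 2 W$)
$y{\left(M \right)} + V = \left(-9 + 2 \cdot 12\right) + 2729 = \left(-9 + 24\right) + 2729 = 15 + 2729 = 2744$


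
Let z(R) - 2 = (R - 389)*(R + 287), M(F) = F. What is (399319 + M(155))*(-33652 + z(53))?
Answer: -59078209860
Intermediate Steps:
z(R) = 2 + (-389 + R)*(287 + R) (z(R) = 2 + (R - 389)*(R + 287) = 2 + (-389 + R)*(287 + R))
(399319 + M(155))*(-33652 + z(53)) = (399319 + 155)*(-33652 + (-111641 + 53² - 102*53)) = 399474*(-33652 + (-111641 + 2809 - 5406)) = 399474*(-33652 - 114238) = 399474*(-147890) = -59078209860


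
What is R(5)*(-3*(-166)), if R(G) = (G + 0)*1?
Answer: 2490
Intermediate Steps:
R(G) = G (R(G) = G*1 = G)
R(5)*(-3*(-166)) = 5*(-3*(-166)) = 5*498 = 2490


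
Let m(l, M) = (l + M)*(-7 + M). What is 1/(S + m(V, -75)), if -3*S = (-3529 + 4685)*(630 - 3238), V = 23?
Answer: 3/3027640 ≈ 9.9087e-7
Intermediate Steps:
m(l, M) = (-7 + M)*(M + l) (m(l, M) = (M + l)*(-7 + M) = (-7 + M)*(M + l))
S = 3014848/3 (S = -(-3529 + 4685)*(630 - 3238)/3 = -1156*(-2608)/3 = -1/3*(-3014848) = 3014848/3 ≈ 1.0049e+6)
1/(S + m(V, -75)) = 1/(3014848/3 + ((-75)**2 - 7*(-75) - 7*23 - 75*23)) = 1/(3014848/3 + (5625 + 525 - 161 - 1725)) = 1/(3014848/3 + 4264) = 1/(3027640/3) = 3/3027640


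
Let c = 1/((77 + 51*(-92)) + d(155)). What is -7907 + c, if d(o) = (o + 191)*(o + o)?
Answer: -811614014/102645 ≈ -7907.0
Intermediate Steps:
d(o) = 2*o*(191 + o) (d(o) = (191 + o)*(2*o) = 2*o*(191 + o))
c = 1/102645 (c = 1/((77 + 51*(-92)) + 2*155*(191 + 155)) = 1/((77 - 4692) + 2*155*346) = 1/(-4615 + 107260) = 1/102645 ≈ 9.7423e-6)
-7907 + c = -7907 + 1/102645 = -811614014/102645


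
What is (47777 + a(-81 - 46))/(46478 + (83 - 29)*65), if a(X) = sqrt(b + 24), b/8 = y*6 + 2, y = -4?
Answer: 47777/49988 + I*sqrt(38)/24994 ≈ 0.95577 + 0.00024664*I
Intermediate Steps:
b = -176 (b = 8*(-4*6 + 2) = 8*(-24 + 2) = 8*(-22) = -176)
a(X) = 2*I*sqrt(38) (a(X) = sqrt(-176 + 24) = sqrt(-152) = 2*I*sqrt(38))
(47777 + a(-81 - 46))/(46478 + (83 - 29)*65) = (47777 + 2*I*sqrt(38))/(46478 + (83 - 29)*65) = (47777 + 2*I*sqrt(38))/(46478 + 54*65) = (47777 + 2*I*sqrt(38))/(46478 + 3510) = (47777 + 2*I*sqrt(38))/49988 = (47777 + 2*I*sqrt(38))*(1/49988) = 47777/49988 + I*sqrt(38)/24994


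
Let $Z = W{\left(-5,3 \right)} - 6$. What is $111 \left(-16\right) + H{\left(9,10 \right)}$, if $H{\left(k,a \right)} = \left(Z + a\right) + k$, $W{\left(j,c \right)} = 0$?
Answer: $-1763$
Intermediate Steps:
$Z = -6$ ($Z = 0 - 6 = -6$)
$H{\left(k,a \right)} = -6 + a + k$ ($H{\left(k,a \right)} = \left(-6 + a\right) + k = -6 + a + k$)
$111 \left(-16\right) + H{\left(9,10 \right)} = 111 \left(-16\right) + \left(-6 + 10 + 9\right) = -1776 + 13 = -1763$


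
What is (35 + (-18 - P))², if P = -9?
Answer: 676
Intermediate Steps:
(35 + (-18 - P))² = (35 + (-18 - 1*(-9)))² = (35 + (-18 + 9))² = (35 - 9)² = 26² = 676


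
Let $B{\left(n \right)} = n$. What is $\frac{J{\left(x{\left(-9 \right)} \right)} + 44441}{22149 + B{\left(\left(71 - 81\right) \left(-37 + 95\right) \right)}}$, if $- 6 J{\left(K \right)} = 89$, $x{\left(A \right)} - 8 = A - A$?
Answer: $\frac{266557}{129414} \approx 2.0597$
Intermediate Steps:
$x{\left(A \right)} = 8$ ($x{\left(A \right)} = 8 + \left(A - A\right) = 8 + 0 = 8$)
$J{\left(K \right)} = - \frac{89}{6}$ ($J{\left(K \right)} = \left(- \frac{1}{6}\right) 89 = - \frac{89}{6}$)
$\frac{J{\left(x{\left(-9 \right)} \right)} + 44441}{22149 + B{\left(\left(71 - 81\right) \left(-37 + 95\right) \right)}} = \frac{- \frac{89}{6} + 44441}{22149 + \left(71 - 81\right) \left(-37 + 95\right)} = \frac{266557}{6 \left(22149 - 580\right)} = \frac{266557}{6 \cdot 21569} = \frac{266557}{6} \cdot \frac{1}{21569} = \frac{266557}{129414}$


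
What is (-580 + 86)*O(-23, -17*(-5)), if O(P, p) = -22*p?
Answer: 923780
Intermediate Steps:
(-580 + 86)*O(-23, -17*(-5)) = (-580 + 86)*(-(-374)*(-5)) = -(-10868)*85 = -494*(-1870) = 923780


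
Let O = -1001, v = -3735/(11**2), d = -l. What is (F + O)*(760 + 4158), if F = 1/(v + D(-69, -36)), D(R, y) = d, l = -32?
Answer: -673844688/137 ≈ -4.9186e+6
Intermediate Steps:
d = 32 (d = -1*(-32) = 32)
D(R, y) = 32
v = -3735/121 ≈ -30.868
F = 121/137 (F = 1/(-3735/121 + 32) = 1/(137/121) = 121/137 ≈ 0.88321)
(F + O)*(760 + 4158) = (121/137 - 1001)*(760 + 4158) = -137016/137*4918 = -673844688/137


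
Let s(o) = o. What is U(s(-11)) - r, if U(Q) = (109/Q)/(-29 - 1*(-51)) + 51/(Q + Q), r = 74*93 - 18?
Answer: -830879/121 ≈ -6866.8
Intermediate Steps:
r = 6864 (r = 6882 - 18 = 6864)
U(Q) = 335/(11*Q) (U(Q) = (109/Q)/(-29 + 51) + 51/((2*Q)) = (109/Q)/22 + 51*(1/(2*Q)) = (109/Q)*(1/22) + 51/(2*Q) = 109/(22*Q) + 51/(2*Q) = 335/(11*Q))
U(s(-11)) - r = (335/11)/(-11) - 1*6864 = (335/11)*(-1/11) - 6864 = -335/121 - 6864 = -830879/121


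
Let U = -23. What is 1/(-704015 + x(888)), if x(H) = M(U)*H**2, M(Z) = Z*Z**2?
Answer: -1/9594918863 ≈ -1.0422e-10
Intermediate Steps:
M(Z) = Z**3
x(H) = -12167*H**2 (x(H) = (-23)**3*H**2 = -12167*H**2)
1/(-704015 + x(888)) = 1/(-704015 - 12167*888**2) = 1/(-704015 - 12167*788544) = 1/(-704015 - 9594214848) = 1/(-9594918863) = -1/9594918863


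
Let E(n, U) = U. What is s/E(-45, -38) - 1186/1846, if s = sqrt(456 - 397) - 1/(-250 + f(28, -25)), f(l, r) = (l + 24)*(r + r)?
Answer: -64222823/99960900 - sqrt(59)/38 ≈ -0.84461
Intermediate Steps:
f(l, r) = 2*r*(24 + l) (f(l, r) = (24 + l)*(2*r) = 2*r*(24 + l))
s = 1/2850 + sqrt(59) (s = sqrt(456 - 397) - 1/(-250 + 2*(-25)*(24 + 28)) = sqrt(59) - 1/(-250 + 2*(-25)*52) = sqrt(59) - 1/(-250 - 2600) = sqrt(59) - 1/(-2850) = sqrt(59) - 1*(-1/2850) = sqrt(59) + 1/2850 = 1/2850 + sqrt(59) ≈ 7.6815)
s/E(-45, -38) - 1186/1846 = (1/2850 + sqrt(59))/(-38) - 1186/1846 = (1/2850 + sqrt(59))*(-1/38) - 1186*1/1846 = (-1/108300 - sqrt(59)/38) - 593/923 = -64222823/99960900 - sqrt(59)/38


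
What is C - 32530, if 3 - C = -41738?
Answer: 9211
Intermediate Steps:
C = 41741 (C = 3 - 1*(-41738) = 3 + 41738 = 41741)
C - 32530 = 41741 - 32530 = 9211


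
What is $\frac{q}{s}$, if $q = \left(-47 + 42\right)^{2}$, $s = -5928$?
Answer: $- \frac{25}{5928} \approx -0.0042173$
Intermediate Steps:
$q = 25$ ($q = \left(-5\right)^{2} = 25$)
$\frac{q}{s} = \frac{25}{-5928} = 25 \left(- \frac{1}{5928}\right) = - \frac{25}{5928}$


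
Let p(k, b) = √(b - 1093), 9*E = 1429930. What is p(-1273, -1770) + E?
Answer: 1429930/9 + I*√2863 ≈ 1.5888e+5 + 53.507*I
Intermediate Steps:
E = 1429930/9 (E = (⅑)*1429930 = 1429930/9 ≈ 1.5888e+5)
p(k, b) = √(-1093 + b)
p(-1273, -1770) + E = √(-1093 - 1770) + 1429930/9 = √(-2863) + 1429930/9 = I*√2863 + 1429930/9 = 1429930/9 + I*√2863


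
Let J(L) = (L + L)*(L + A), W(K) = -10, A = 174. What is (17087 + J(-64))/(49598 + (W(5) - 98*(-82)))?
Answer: 3007/57624 ≈ 0.052183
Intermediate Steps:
J(L) = 2*L*(174 + L) (J(L) = (L + L)*(L + 174) = (2*L)*(174 + L) = 2*L*(174 + L))
(17087 + J(-64))/(49598 + (W(5) - 98*(-82))) = (17087 + 2*(-64)*(174 - 64))/(49598 + (-10 - 98*(-82))) = (17087 + 2*(-64)*110)/(49598 + (-10 + 8036)) = (17087 - 14080)/(49598 + 8026) = 3007/57624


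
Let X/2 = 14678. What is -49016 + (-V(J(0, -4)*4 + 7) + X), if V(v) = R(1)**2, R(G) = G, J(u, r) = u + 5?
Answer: -19661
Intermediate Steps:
J(u, r) = 5 + u
X = 29356 (X = 2*14678 = 29356)
V(v) = 1 (V(v) = 1**2 = 1)
-49016 + (-V(J(0, -4)*4 + 7) + X) = -49016 + (-1*1 + 29356) = -49016 + (-1 + 29356) = -49016 + 29355 = -19661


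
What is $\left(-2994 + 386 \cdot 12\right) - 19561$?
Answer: $-17923$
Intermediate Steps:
$\left(-2994 + 386 \cdot 12\right) - 19561 = \left(-2994 + 4632\right) - 19561 = 1638 - 19561 = -17923$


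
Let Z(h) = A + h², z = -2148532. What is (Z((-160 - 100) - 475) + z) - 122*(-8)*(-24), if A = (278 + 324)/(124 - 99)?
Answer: -40792673/25 ≈ -1.6317e+6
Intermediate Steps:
A = 602/25 ≈ 24.080
Z(h) = 602/25 + h²
(Z((-160 - 100) - 475) + z) - 122*(-8)*(-24) = ((602/25 + ((-160 - 100) - 475)²) - 2148532) - 122*(-8)*(-24) = ((602/25 + (-260 - 475)²) - 2148532) + 976*(-24) = ((602/25 + (-735)²) - 2148532) - 23424 = ((602/25 + 540225) - 2148532) - 23424 = (13506227/25 - 2148532) - 23424 = -40207073/25 - 23424 = -40792673/25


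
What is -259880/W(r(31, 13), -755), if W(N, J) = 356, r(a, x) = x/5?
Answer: -730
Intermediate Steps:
r(a, x) = x/5 (r(a, x) = x*(⅕) = x/5)
-259880/W(r(31, 13), -755) = -259880/356 = -259880*1/356 = -730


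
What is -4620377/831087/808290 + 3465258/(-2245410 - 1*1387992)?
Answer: -3433386600296873/3599958148881570 ≈ -0.95373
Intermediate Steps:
-4620377/831087/808290 + 3465258/(-2245410 - 1*1387992) = -4620377*1/831087*(1/808290) + 3465258/(-2245410 - 1387992) = -4620377/831087*1/808290 + 3465258/(-3633402) = -4620377/671759311230 + 3465258*(-1/3633402) = -4620377/671759311230 - 5111/5359 = -3433386600296873/3599958148881570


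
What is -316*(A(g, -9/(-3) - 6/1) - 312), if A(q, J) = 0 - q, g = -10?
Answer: 95432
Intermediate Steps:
A(q, J) = -q
-316*(A(g, -9/(-3) - 6/1) - 312) = -316*(-1*(-10) - 312) = -316*(10 - 312) = -316*(-302) = 95432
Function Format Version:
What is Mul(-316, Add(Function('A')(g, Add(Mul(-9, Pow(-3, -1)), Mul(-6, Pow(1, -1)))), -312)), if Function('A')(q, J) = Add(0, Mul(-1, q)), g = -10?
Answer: 95432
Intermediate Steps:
Function('A')(q, J) = Mul(-1, q)
Mul(-316, Add(Function('A')(g, Add(Mul(-9, Pow(-3, -1)), Mul(-6, Pow(1, -1)))), -312)) = Mul(-316, Add(Mul(-1, -10), -312)) = Mul(-316, Add(10, -312)) = Mul(-316, -302) = 95432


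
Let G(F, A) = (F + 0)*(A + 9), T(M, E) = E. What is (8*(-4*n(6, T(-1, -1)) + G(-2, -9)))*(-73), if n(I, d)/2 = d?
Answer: -4672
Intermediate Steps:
G(F, A) = F*(9 + A)
n(I, d) = 2*d
(8*(-4*n(6, T(-1, -1)) + G(-2, -9)))*(-73) = (8*(-8*(-1) - 2*(9 - 9)))*(-73) = (8*(-4*(-2) - 2*0))*(-73) = (8*(8 + 0))*(-73) = (8*8)*(-73) = 64*(-73) = -4672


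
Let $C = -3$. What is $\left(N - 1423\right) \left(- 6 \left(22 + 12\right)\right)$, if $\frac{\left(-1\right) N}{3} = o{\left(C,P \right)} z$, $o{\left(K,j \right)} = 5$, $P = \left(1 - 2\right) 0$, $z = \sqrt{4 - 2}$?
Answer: $290292 + 3060 \sqrt{2} \approx 2.9462 \cdot 10^{5}$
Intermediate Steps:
$z = \sqrt{2} \approx 1.4142$
$P = 0$ ($P = \left(-1\right) 0 = 0$)
$N = - 15 \sqrt{2}$ ($N = - 3 \cdot 5 \sqrt{2} = - 15 \sqrt{2} \approx -21.213$)
$\left(N - 1423\right) \left(- 6 \left(22 + 12\right)\right) = \left(- 15 \sqrt{2} - 1423\right) \left(- 6 \left(22 + 12\right)\right) = \left(-1423 - 15 \sqrt{2}\right) \left(\left(-6\right) 34\right) = \left(-1423 - 15 \sqrt{2}\right) \left(-204\right) = 290292 + 3060 \sqrt{2}$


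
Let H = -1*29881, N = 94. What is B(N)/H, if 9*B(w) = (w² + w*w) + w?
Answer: -1974/29881 ≈ -0.066062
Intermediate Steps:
H = -29881
B(w) = w/9 + 2*w²/9 (B(w) = ((w² + w*w) + w)/9 = ((w² + w²) + w)/9 = (2*w² + w)/9 = (w + 2*w²)/9 = w/9 + 2*w²/9)
B(N)/H = ((⅑)*94*(1 + 2*94))/(-29881) = ((⅑)*94*(1 + 188))*(-1/29881) = ((⅑)*94*189)*(-1/29881) = 1974*(-1/29881) = -1974/29881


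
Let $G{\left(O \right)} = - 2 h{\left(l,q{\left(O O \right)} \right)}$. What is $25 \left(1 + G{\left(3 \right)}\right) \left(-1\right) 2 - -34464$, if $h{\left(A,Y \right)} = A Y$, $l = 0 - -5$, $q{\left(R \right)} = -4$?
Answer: $32414$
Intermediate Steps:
$l = 5$ ($l = 0 + 5 = 5$)
$G{\left(O \right)} = 40$ ($G{\left(O \right)} = - 2 \cdot 5 \left(-4\right) = \left(-2\right) \left(-20\right) = 40$)
$25 \left(1 + G{\left(3 \right)}\right) \left(-1\right) 2 - -34464 = 25 \left(1 + 40\right) \left(-1\right) 2 - -34464 = 25 \cdot 41 \left(-1\right) 2 + 34464 = 25 \left(-41\right) 2 + 34464 = \left(-1025\right) 2 + 34464 = -2050 + 34464 = 32414$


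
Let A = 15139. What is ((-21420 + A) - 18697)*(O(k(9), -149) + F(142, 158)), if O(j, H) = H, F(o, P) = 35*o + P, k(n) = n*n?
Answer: -124365462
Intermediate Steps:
k(n) = n²
F(o, P) = P + 35*o
((-21420 + A) - 18697)*(O(k(9), -149) + F(142, 158)) = ((-21420 + 15139) - 18697)*(-149 + (158 + 35*142)) = (-6281 - 18697)*(-149 + (158 + 4970)) = -24978*(-149 + 5128) = -24978*4979 = -124365462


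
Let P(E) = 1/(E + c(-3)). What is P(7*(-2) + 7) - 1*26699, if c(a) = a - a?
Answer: -186894/7 ≈ -26699.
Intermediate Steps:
c(a) = 0
P(E) = 1/E (P(E) = 1/(E + 0) = 1/E)
P(7*(-2) + 7) - 1*26699 = 1/(7*(-2) + 7) - 1*26699 = 1/(-14 + 7) - 26699 = 1/(-7) - 26699 = -1/7 - 26699 = -186894/7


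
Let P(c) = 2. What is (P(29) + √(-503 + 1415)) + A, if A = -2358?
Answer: -2356 + 4*√57 ≈ -2325.8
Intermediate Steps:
(P(29) + √(-503 + 1415)) + A = (2 + √(-503 + 1415)) - 2358 = (2 + √912) - 2358 = (2 + 4*√57) - 2358 = -2356 + 4*√57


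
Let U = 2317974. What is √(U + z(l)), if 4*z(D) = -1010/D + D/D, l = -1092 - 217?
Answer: 23*√30032553243/2618 ≈ 1522.5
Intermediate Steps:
l = -1309
z(D) = ¼ - 505/(2*D) (z(D) = (-1010/D + D/D)/4 = (-1010/D + 1)/4 = (1 - 1010/D)/4 = ¼ - 505/(2*D))
√(U + z(l)) = √(2317974 + (¼)*(-1010 - 1309)/(-1309)) = √(2317974 + (¼)*(-1/1309)*(-2319)) = √(2317974 + 2319/5236) = √(12136914183/5236) = 23*√30032553243/2618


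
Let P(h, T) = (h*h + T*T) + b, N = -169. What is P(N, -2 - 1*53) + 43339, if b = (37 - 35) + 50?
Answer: 74977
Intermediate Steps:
b = 52 (b = 2 + 50 = 52)
P(h, T) = 52 + T² + h² (P(h, T) = (h*h + T*T) + 52 = (h² + T²) + 52 = (T² + h²) + 52 = 52 + T² + h²)
P(N, -2 - 1*53) + 43339 = (52 + (-2 - 1*53)² + (-169)²) + 43339 = (52 + (-2 - 53)² + 28561) + 43339 = (52 + (-55)² + 28561) + 43339 = (52 + 3025 + 28561) + 43339 = 31638 + 43339 = 74977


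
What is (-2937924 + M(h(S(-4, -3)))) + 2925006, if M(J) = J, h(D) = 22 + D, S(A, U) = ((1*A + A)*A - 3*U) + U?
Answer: -12858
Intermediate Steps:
S(A, U) = -2*U + 2*A**2 (S(A, U) = ((A + A)*A - 3*U) + U = ((2*A)*A - 3*U) + U = (2*A**2 - 3*U) + U = (-3*U + 2*A**2) + U = -2*U + 2*A**2)
(-2937924 + M(h(S(-4, -3)))) + 2925006 = (-2937924 + (22 + (-2*(-3) + 2*(-4)**2))) + 2925006 = (-2937924 + (22 + (6 + 2*16))) + 2925006 = (-2937924 + (22 + (6 + 32))) + 2925006 = (-2937924 + (22 + 38)) + 2925006 = (-2937924 + 60) + 2925006 = -2937864 + 2925006 = -12858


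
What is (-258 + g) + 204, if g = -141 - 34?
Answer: -229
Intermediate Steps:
g = -175
(-258 + g) + 204 = (-258 - 175) + 204 = -433 + 204 = -229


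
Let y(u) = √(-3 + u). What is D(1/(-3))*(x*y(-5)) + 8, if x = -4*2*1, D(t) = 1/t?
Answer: 8 + 48*I*√2 ≈ 8.0 + 67.882*I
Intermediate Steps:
x = -8 (x = -8*1 = -8)
D(1/(-3))*(x*y(-5)) + 8 = (-8*√(-3 - 5))/(1/(-3)) + 8 = (-16*I*√2)/(-⅓) + 8 = -(-24)*2*I*√2 + 8 = -(-48)*I*√2 + 8 = 48*I*√2 + 8 = 8 + 48*I*√2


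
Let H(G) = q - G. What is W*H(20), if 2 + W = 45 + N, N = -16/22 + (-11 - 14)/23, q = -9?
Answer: -302180/253 ≈ -1194.4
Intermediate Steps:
N = -459/253 (N = -16*1/22 - 25*1/23 = -8/11 - 25/23 = -459/253 ≈ -1.8142)
W = 10420/253 (W = -2 + (45 - 459/253) = -2 + 10926/253 = 10420/253 ≈ 41.186)
H(G) = -9 - G
W*H(20) = 10420*(-9 - 1*20)/253 = 10420*(-9 - 20)/253 = (10420/253)*(-29) = -302180/253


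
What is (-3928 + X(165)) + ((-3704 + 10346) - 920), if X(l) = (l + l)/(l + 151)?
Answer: 283617/158 ≈ 1795.0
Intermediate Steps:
X(l) = 2*l/(151 + l) (X(l) = (2*l)/(151 + l) = 2*l/(151 + l))
(-3928 + X(165)) + ((-3704 + 10346) - 920) = (-3928 + 2*165/(151 + 165)) + ((-3704 + 10346) - 920) = (-3928 + 2*165/316) + (6642 - 920) = (-3928 + 2*165*(1/316)) + 5722 = (-3928 + 165/158) + 5722 = -620459/158 + 5722 = 283617/158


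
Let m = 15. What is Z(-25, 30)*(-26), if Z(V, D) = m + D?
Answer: -1170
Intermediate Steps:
Z(V, D) = 15 + D
Z(-25, 30)*(-26) = (15 + 30)*(-26) = 45*(-26) = -1170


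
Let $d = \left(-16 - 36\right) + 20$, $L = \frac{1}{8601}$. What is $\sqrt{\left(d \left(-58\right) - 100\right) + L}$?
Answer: $\frac{\sqrt{129903973557}}{8601} \approx 41.905$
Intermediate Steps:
$L = \frac{1}{8601} \approx 0.00011627$
$d = -32$ ($d = -52 + 20 = -32$)
$\sqrt{\left(d \left(-58\right) - 100\right) + L} = \sqrt{\left(\left(-32\right) \left(-58\right) - 100\right) + \frac{1}{8601}} = \sqrt{\left(1856 - 100\right) + \frac{1}{8601}} = \sqrt{1756 + \frac{1}{8601}} = \sqrt{\frac{15103357}{8601}} = \frac{\sqrt{129903973557}}{8601}$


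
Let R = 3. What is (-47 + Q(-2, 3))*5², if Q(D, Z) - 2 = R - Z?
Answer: -1125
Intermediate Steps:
Q(D, Z) = 5 - Z (Q(D, Z) = 2 + (3 - Z) = 5 - Z)
(-47 + Q(-2, 3))*5² = (-47 + (5 - 1*3))*5² = (-47 + (5 - 3))*25 = (-47 + 2)*25 = -45*25 = -1125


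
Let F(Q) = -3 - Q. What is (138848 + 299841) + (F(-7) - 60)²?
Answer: 441825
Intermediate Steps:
(138848 + 299841) + (F(-7) - 60)² = (138848 + 299841) + ((-3 - 1*(-7)) - 60)² = 438689 + ((-3 + 7) - 60)² = 438689 + (4 - 60)² = 438689 + (-56)² = 438689 + 3136 = 441825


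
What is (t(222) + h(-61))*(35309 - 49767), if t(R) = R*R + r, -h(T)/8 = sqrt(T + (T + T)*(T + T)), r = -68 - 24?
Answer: -711217936 + 1040976*sqrt(183) ≈ -6.9714e+8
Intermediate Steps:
r = -92
h(T) = -8*sqrt(T + 4*T**2) (h(T) = -8*sqrt(T + (T + T)*(T + T)) = -8*sqrt(T + (2*T)*(2*T)) = -8*sqrt(T + 4*T**2))
t(R) = -92 + R**2 (t(R) = R*R - 92 = R**2 - 92 = -92 + R**2)
(t(222) + h(-61))*(35309 - 49767) = ((-92 + 222**2) - 8*9*sqrt(183))*(35309 - 49767) = ((-92 + 49284) - 8*9*sqrt(183))*(-14458) = (49192 - 8*9*sqrt(183))*(-14458) = (49192 - 72*sqrt(183))*(-14458) = -711217936 + 1040976*sqrt(183)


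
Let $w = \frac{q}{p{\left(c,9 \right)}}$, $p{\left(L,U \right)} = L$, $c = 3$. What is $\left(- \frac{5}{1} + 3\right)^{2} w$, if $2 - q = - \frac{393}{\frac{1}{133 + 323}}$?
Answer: $\frac{716840}{3} \approx 2.3895 \cdot 10^{5}$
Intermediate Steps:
$q = 179210$ ($q = 2 - - \frac{393}{\frac{1}{133 + 323}} = 2 - - \frac{393}{\frac{1}{456}} = 2 - - 393 \frac{1}{\frac{1}{456}} = 2 - \left(-393\right) 456 = 2 - -179208 = 2 + 179208 = 179210$)
$w = \frac{179210}{3} \approx 59737.0$
$\left(- \frac{5}{1} + 3\right)^{2} w = \left(- \frac{5}{1} + 3\right)^{2} \cdot \frac{179210}{3} = \left(\left(-5\right) 1 + 3\right)^{2} \cdot \frac{179210}{3} = \left(-5 + 3\right)^{2} \cdot \frac{179210}{3} = \left(-2\right)^{2} \cdot \frac{179210}{3} = 4 \cdot \frac{179210}{3} = \frac{716840}{3}$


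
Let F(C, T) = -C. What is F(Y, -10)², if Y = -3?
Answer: 9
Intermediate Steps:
F(Y, -10)² = (-1*(-3))² = 3² = 9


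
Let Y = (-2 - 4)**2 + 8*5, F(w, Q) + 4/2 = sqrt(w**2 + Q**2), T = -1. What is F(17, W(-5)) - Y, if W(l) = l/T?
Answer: -78 + sqrt(314) ≈ -60.280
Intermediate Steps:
W(l) = -l (W(l) = l/(-1) = l*(-1) = -l)
F(w, Q) = -2 + sqrt(Q**2 + w**2) (F(w, Q) = -2 + sqrt(w**2 + Q**2) = -2 + sqrt(Q**2 + w**2))
Y = 76 (Y = (-6)**2 + 40 = 36 + 40 = 76)
F(17, W(-5)) - Y = (-2 + sqrt((-1*(-5))**2 + 17**2)) - 1*76 = (-2 + sqrt(5**2 + 289)) - 76 = (-2 + sqrt(25 + 289)) - 76 = (-2 + sqrt(314)) - 76 = -78 + sqrt(314)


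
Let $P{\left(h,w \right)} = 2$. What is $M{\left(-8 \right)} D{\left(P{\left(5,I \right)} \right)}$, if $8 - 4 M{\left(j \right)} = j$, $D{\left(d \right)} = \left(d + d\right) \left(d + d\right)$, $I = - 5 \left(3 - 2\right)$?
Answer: $64$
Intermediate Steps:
$I = -5$ ($I = \left(-5\right) 1 = -5$)
$D{\left(d \right)} = 4 d^{2}$ ($D{\left(d \right)} = 2 d 2 d = 4 d^{2}$)
$M{\left(j \right)} = 2 - \frac{j}{4}$
$M{\left(-8 \right)} D{\left(P{\left(5,I \right)} \right)} = \left(2 - -2\right) 4 \cdot 2^{2} = \left(2 + 2\right) 4 \cdot 4 = 4 \cdot 16 = 64$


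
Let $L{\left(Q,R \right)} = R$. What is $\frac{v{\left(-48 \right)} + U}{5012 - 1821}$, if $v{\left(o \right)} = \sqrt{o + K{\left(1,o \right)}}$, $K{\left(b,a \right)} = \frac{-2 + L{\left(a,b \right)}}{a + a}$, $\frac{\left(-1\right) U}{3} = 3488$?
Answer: $- \frac{10464}{3191} + \frac{i \sqrt{27642}}{76584} \approx -3.2792 + 0.0021709 i$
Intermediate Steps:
$U = -10464$ ($U = \left(-3\right) 3488 = -10464$)
$K{\left(b,a \right)} = \frac{-2 + b}{2 a}$ ($K{\left(b,a \right)} = \frac{-2 + b}{a + a} = \frac{-2 + b}{2 a}$)
$v{\left(o \right)} = \sqrt{o - \frac{1}{2 o}}$ ($v{\left(o \right)} = \sqrt{o + \frac{-2 + 1}{2 o}} = \sqrt{o + \frac{1}{2} \frac{1}{o} \left(-1\right)} = \sqrt{o - \frac{1}{2 o}}$)
$\frac{v{\left(-48 \right)} + U}{5012 - 1821} = \frac{\frac{\sqrt{- \frac{2}{-48} + 4 \left(-48\right)}}{2} - 10464}{5012 - 1821} = \frac{\frac{\sqrt{\left(-2\right) \left(- \frac{1}{48}\right) - 192}}{2} - 10464}{3191} = \left(\frac{\sqrt{\frac{1}{24} - 192}}{2} - 10464\right) \frac{1}{3191} = \left(\frac{\sqrt{- \frac{4607}{24}}}{2} - 10464\right) \frac{1}{3191} = \left(\frac{\frac{1}{12} i \sqrt{27642}}{2} - 10464\right) \frac{1}{3191} = \left(\frac{i \sqrt{27642}}{24} - 10464\right) \frac{1}{3191} = \left(-10464 + \frac{i \sqrt{27642}}{24}\right) \frac{1}{3191} = - \frac{10464}{3191} + \frac{i \sqrt{27642}}{76584}$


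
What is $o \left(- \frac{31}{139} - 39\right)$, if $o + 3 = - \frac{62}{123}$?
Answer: $\frac{2349812}{17097} \approx 137.44$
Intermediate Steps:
$o = - \frac{431}{123}$ ($o = -3 - \frac{62}{123} = - \frac{431}{123} \approx -3.5041$)
$o \left(- \frac{31}{139} - 39\right) = - \frac{431 \left(- \frac{31}{139} - 39\right)}{123} = \left(- \frac{431}{123}\right) \left(- \frac{5452}{139}\right) = \frac{2349812}{17097}$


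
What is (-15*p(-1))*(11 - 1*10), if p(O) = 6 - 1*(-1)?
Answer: -105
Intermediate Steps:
p(O) = 7 (p(O) = 6 + 1 = 7)
(-15*p(-1))*(11 - 1*10) = (-15*7)*(11 - 1*10) = -105*(11 - 10) = -105*1 = -105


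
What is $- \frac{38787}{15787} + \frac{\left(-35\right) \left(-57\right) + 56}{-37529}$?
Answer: $- \frac{1488016460}{592470323} \approx -2.5115$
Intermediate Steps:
$- \frac{38787}{15787} + \frac{\left(-35\right) \left(-57\right) + 56}{-37529} = \left(-38787\right) \frac{1}{15787} + \left(1995 + 56\right) \left(- \frac{1}{37529}\right) = - \frac{38787}{15787} + 2051 \left(- \frac{1}{37529}\right) = - \frac{38787}{15787} - \frac{2051}{37529} = - \frac{1488016460}{592470323}$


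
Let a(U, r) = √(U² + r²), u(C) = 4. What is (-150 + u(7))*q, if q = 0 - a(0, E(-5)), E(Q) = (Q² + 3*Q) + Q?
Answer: 730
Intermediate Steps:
E(Q) = Q² + 4*Q
q = -5 (q = 0 - √(0² + (-5*(4 - 5))²) = 0 - √(0 + (-5*(-1))²) = 0 - √(0 + 5²) = 0 - √(0 + 25) = 0 - √25 = 0 - 1*5 = 0 - 5 = -5)
(-150 + u(7))*q = (-150 + 4)*(-5) = -146*(-5) = 730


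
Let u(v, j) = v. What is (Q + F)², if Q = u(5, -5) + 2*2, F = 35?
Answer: 1936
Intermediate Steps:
Q = 9 (Q = 5 + 2*2 = 5 + 4 = 9)
(Q + F)² = (9 + 35)² = 44² = 1936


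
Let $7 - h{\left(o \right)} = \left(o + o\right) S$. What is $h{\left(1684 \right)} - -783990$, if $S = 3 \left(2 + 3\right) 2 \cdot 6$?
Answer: $177757$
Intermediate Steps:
$S = 180$ ($S = 3 \cdot 5 \cdot 2 \cdot 6 = 3 \cdot 10 \cdot 6 = 30 \cdot 6 = 180$)
$h{\left(o \right)} = 7 - 360 o$ ($h{\left(o \right)} = 7 - \left(o + o\right) 180 = 7 - 2 o 180 = 7 - 360 o$)
$h{\left(1684 \right)} - -783990 = \left(7 - 606240\right) - -783990 = \left(7 - 606240\right) + 783990 = -606233 + 783990 = 177757$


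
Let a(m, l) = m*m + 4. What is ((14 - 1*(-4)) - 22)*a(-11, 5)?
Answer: -500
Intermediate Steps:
a(m, l) = 4 + m² (a(m, l) = m² + 4 = 4 + m²)
((14 - 1*(-4)) - 22)*a(-11, 5) = ((14 - 1*(-4)) - 22)*(4 + (-11)²) = ((14 + 4) - 22)*(4 + 121) = (18 - 22)*125 = -4*125 = -500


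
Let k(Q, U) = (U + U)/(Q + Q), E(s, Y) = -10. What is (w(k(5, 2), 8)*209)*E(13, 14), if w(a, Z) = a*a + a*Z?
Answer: -35112/5 ≈ -7022.4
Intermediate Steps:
k(Q, U) = U/Q (k(Q, U) = (2*U)/((2*Q)) = (2*U)*(1/(2*Q)) = U/Q)
w(a, Z) = a**2 + Z*a
(w(k(5, 2), 8)*209)*E(13, 14) = (((2/5)*(8 + 2/5))*209)*(-10) = (((2*(1/5))*(8 + 2*(1/5)))*209)*(-10) = ((2*(8 + 2/5)/5)*209)*(-10) = (((2/5)*(42/5))*209)*(-10) = ((84/25)*209)*(-10) = (17556/25)*(-10) = -35112/5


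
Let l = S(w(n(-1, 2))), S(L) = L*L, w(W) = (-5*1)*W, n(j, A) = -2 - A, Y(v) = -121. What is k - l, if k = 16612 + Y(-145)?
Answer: 16091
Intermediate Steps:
w(W) = -5*W
S(L) = L**2
k = 16491 (k = 16612 - 121 = 16491)
l = 400 (l = (-5*(-2 - 1*2))**2 = (-5*(-2 - 2))**2 = (-5*(-4))**2 = 20**2 = 400)
k - l = 16491 - 1*400 = 16491 - 400 = 16091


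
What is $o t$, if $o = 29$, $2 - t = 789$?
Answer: $-22823$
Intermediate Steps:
$t = -787$ ($t = 2 - 789 = -787$)
$o t = 29 \left(-787\right) = -22823$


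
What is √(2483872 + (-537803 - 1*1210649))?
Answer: 2*√183855 ≈ 857.57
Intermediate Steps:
√(2483872 + (-537803 - 1*1210649)) = √(2483872 + (-537803 - 1210649)) = √(2483872 - 1748452) = √735420 = 2*√183855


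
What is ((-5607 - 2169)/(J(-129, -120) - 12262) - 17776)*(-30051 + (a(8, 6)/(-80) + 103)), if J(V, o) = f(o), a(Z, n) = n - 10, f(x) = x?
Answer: 16478459382888/30955 ≈ 5.3234e+8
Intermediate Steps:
a(Z, n) = -10 + n
J(V, o) = o
((-5607 - 2169)/(J(-129, -120) - 12262) - 17776)*(-30051 + (a(8, 6)/(-80) + 103)) = ((-5607 - 2169)/(-120 - 12262) - 17776)*(-30051 + ((-10 + 6)/(-80) + 103)) = (-7776/(-12382) - 17776)*(-30051 + (-4*(-1/80) + 103)) = (-7776*(-1/12382) - 17776)*(-30051 + (1/20 + 103)) = (3888/6191 - 17776)*(-30051 + 2061/20) = -110047328/6191*(-598959/20) = 16478459382888/30955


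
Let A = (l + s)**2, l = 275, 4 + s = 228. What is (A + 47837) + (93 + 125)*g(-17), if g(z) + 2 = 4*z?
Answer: 281578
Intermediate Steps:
g(z) = -2 + 4*z
s = 224 (s = -4 + 228 = 224)
A = 249001 (A = (275 + 224)**2 = 499**2 = 249001)
(A + 47837) + (93 + 125)*g(-17) = (249001 + 47837) + (93 + 125)*(-2 + 4*(-17)) = 296838 + 218*(-2 - 68) = 296838 + 218*(-70) = 296838 - 15260 = 281578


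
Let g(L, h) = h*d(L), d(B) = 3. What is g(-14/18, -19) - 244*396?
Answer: -96681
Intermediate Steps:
g(L, h) = 3*h (g(L, h) = h*3 = 3*h)
g(-14/18, -19) - 244*396 = 3*(-19) - 244*396 = -57 - 96624 = -96681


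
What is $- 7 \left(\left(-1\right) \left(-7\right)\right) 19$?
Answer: $-931$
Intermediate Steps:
$- 7 \left(\left(-1\right) \left(-7\right)\right) 19 = \left(-7\right) 7 \cdot 19 = \left(-49\right) 19 = -931$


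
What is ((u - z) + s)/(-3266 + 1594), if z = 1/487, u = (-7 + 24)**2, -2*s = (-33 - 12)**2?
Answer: 37089/85712 ≈ 0.43272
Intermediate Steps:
s = -2025/2 (s = -(-33 - 12)**2/2 = -1/2*(-45)**2 = -1/2*2025 = -2025/2 ≈ -1012.5)
u = 289 (u = 17**2 = 289)
z = 1/487 ≈ 0.0020534
((u - z) + s)/(-3266 + 1594) = ((289 - 1*1/487) - 2025/2)/(-3266 + 1594) = ((289 - 1/487) - 2025/2)/(-1672) = (140742/487 - 2025/2)*(-1/1672) = -704691/974*(-1/1672) = 37089/85712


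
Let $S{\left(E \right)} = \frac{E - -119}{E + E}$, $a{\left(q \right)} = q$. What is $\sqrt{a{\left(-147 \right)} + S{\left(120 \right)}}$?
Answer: $\frac{i \sqrt{525615}}{60} \approx 12.083 i$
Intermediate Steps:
$S{\left(E \right)} = \frac{119 + E}{2 E}$ ($S{\left(E \right)} = \frac{E + 119}{2 E} = \left(119 + E\right) \frac{1}{2 E} = \frac{119 + E}{2 E}$)
$\sqrt{a{\left(-147 \right)} + S{\left(120 \right)}} = \sqrt{-147 + \frac{119 + 120}{2 \cdot 120}} = \sqrt{-147 + \frac{1}{2} \cdot \frac{1}{120} \cdot 239} = \sqrt{-147 + \frac{239}{240}} = \sqrt{- \frac{35041}{240}} = \frac{i \sqrt{525615}}{60}$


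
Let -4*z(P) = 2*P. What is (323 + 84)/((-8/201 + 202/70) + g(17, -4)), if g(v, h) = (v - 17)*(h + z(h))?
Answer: 2863245/20021 ≈ 143.01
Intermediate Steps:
z(P) = -P/2
g(v, h) = h*(-17 + v)/2 (g(v, h) = (v - 17)*(h - h/2) = (-17 + v)*(h/2) = h*(-17 + v)/2)
(323 + 84)/((-8/201 + 202/70) + g(17, -4)) = (323 + 84)/((-8/201 + 202/70) + (½)*(-4)*(-17 + 17)) = 407/((-8*1/201 + 202*(1/70)) + (½)*(-4)*0) = 407/((-8/201 + 101/35) + 0) = 407/(20021/7035 + 0) = 407/(20021/7035) = 407*(7035/20021) = 2863245/20021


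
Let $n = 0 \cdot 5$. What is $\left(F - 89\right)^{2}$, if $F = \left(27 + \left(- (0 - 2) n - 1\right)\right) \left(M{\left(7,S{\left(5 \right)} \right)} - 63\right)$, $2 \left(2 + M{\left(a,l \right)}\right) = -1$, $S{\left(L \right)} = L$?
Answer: $3211264$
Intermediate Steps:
$n = 0$
$M{\left(a,l \right)} = - \frac{5}{2}$ ($M{\left(a,l \right)} = -2 + \frac{1}{2} \left(-1\right) = -2 - \frac{1}{2} = - \frac{5}{2}$)
$F = -1703$ ($F = \left(27 - \left(1 - - (0 - 2) 0\right)\right) \left(- \frac{5}{2} - 63\right) = \left(27 - \left(1 - \left(-1\right) \left(-2\right) 0\right)\right) \left(- \frac{131}{2}\right) = \left(27 + \left(2 \cdot 0 - 1\right)\right) \left(- \frac{131}{2}\right) = \left(27 + \left(0 - 1\right)\right) \left(- \frac{131}{2}\right) = \left(27 - 1\right) \left(- \frac{131}{2}\right) = 26 \left(- \frac{131}{2}\right) = -1703$)
$\left(F - 89\right)^{2} = \left(-1703 - 89\right)^{2} = \left(-1792\right)^{2} = 3211264$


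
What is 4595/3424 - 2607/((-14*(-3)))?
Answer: -1455563/23968 ≈ -60.729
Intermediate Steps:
4595/3424 - 2607/((-14*(-3))) = 4595*(1/3424) - 2607/42 = 4595/3424 - 2607*1/42 = 4595/3424 - 869/14 = -1455563/23968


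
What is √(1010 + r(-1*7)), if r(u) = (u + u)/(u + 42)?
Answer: 2*√6310/5 ≈ 31.774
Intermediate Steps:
r(u) = 2*u/(42 + u) (r(u) = (2*u)/(42 + u) = 2*u/(42 + u))
√(1010 + r(-1*7)) = √(1010 + 2*(-1*7)/(42 - 1*7)) = √(1010 + 2*(-7)/(42 - 7)) = √(1010 + 2*(-7)/35) = √(1010 + 2*(-7)*(1/35)) = √(1010 - ⅖) = √(5048/5) = 2*√6310/5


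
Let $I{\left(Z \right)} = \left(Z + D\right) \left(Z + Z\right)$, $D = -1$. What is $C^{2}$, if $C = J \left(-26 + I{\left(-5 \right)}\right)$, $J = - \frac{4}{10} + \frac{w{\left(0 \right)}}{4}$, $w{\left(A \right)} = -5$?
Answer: $\frac{314721}{100} \approx 3147.2$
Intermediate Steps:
$J = - \frac{33}{20}$ ($J = - \frac{4}{10} - \frac{5}{4} = \left(-4\right) \frac{1}{10} - \frac{5}{4} = - \frac{2}{5} - \frac{5}{4} = - \frac{33}{20} \approx -1.65$)
$I{\left(Z \right)} = 2 Z \left(-1 + Z\right)$ ($I{\left(Z \right)} = \left(Z - 1\right) \left(Z + Z\right) = \left(-1 + Z\right) 2 Z = 2 Z \left(-1 + Z\right)$)
$C = - \frac{561}{10}$ ($C = - \frac{33 \left(-26 + 2 \left(-5\right) \left(-1 - 5\right)\right)}{20} = - \frac{33 \left(-26 + 2 \left(-5\right) \left(-6\right)\right)}{20} = - \frac{33 \left(-26 + 60\right)}{20} = \left(- \frac{33}{20}\right) 34 = - \frac{561}{10} \approx -56.1$)
$C^{2} = \left(- \frac{561}{10}\right)^{2} = \frac{314721}{100}$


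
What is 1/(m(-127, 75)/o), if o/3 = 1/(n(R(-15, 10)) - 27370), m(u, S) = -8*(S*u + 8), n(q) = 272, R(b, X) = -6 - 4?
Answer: -3/2063133328 ≈ -1.4541e-9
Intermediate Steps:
R(b, X) = -10
m(u, S) = -64 - 8*S*u (m(u, S) = -8*(8 + S*u) = -64 - 8*S*u)
o = -3/27098 (o = 3/(272 - 27370) = 3/(-27098) = 3*(-1/27098) = -3/27098 ≈ -0.00011071)
1/(m(-127, 75)/o) = 1/((-64 - 8*75*(-127))/(-3/27098)) = 1/((-64 + 76200)*(-27098/3)) = 1/(76136*(-27098/3)) = 1/(-2063133328/3) = -3/2063133328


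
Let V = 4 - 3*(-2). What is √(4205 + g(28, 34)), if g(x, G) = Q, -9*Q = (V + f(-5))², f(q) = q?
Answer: 2*√9455/3 ≈ 64.825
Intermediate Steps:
V = 10 (V = 4 + 6 = 10)
Q = -25/9 (Q = -(10 - 5)²/9 = -⅑*5² = -⅑*25 = -25/9 ≈ -2.7778)
g(x, G) = -25/9
√(4205 + g(28, 34)) = √(4205 - 25/9) = √(37820/9) = 2*√9455/3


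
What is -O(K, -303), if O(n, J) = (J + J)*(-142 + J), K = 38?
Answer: -269670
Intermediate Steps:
O(n, J) = 2*J*(-142 + J) (O(n, J) = (2*J)*(-142 + J) = 2*J*(-142 + J))
-O(K, -303) = -2*(-303)*(-142 - 303) = -2*(-303)*(-445) = -1*269670 = -269670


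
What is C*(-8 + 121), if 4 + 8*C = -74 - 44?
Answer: -6893/4 ≈ -1723.3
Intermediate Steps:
C = -61/4 (C = -1/2 + (-74 - 44)/8 = -1/2 + (1/8)*(-118) = -1/2 - 59/4 = -61/4 ≈ -15.250)
C*(-8 + 121) = -61*(-8 + 121)/4 = -61/4*113 = -6893/4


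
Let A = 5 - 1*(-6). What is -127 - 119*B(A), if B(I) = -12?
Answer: 1301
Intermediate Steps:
A = 11 (A = 5 + 6 = 11)
-127 - 119*B(A) = -127 - 119*(-12) = -127 + 1428 = 1301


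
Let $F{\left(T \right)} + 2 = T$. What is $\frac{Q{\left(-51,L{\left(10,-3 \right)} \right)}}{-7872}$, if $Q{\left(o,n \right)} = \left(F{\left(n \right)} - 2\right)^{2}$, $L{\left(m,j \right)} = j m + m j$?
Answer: $- \frac{64}{123} \approx -0.52032$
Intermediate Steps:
$F{\left(T \right)} = -2 + T$
$L{\left(m,j \right)} = 2 j m$ ($L{\left(m,j \right)} = j m + j m = 2 j m$)
$Q{\left(o,n \right)} = \left(-4 + n\right)^{2}$ ($Q{\left(o,n \right)} = \left(\left(-2 + n\right) - 2\right)^{2} = \left(-4 + n\right)^{2}$)
$\frac{Q{\left(-51,L{\left(10,-3 \right)} \right)}}{-7872} = \frac{\left(-4 + 2 \left(-3\right) 10\right)^{2}}{-7872} = \left(-4 - 60\right)^{2} \left(- \frac{1}{7872}\right) = \left(-64\right)^{2} \left(- \frac{1}{7872}\right) = 4096 \left(- \frac{1}{7872}\right) = - \frac{64}{123}$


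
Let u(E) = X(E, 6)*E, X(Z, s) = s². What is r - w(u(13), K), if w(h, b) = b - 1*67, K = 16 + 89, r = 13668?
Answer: 13630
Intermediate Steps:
K = 105
u(E) = 36*E (u(E) = 6²*E = 36*E)
w(h, b) = -67 + b (w(h, b) = b - 67 = -67 + b)
r - w(u(13), K) = 13668 - (-67 + 105) = 13668 - 1*38 = 13668 - 38 = 13630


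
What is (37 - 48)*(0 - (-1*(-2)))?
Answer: 22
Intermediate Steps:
(37 - 48)*(0 - (-1*(-2))) = -11*(0 - 2) = -11*(-2) = 22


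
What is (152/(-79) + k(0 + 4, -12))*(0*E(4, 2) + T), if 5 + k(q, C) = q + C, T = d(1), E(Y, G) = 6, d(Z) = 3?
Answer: -3537/79 ≈ -44.772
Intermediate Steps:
T = 3
k(q, C) = -5 + C + q (k(q, C) = -5 + (q + C) = -5 + (C + q) = -5 + C + q)
(152/(-79) + k(0 + 4, -12))*(0*E(4, 2) + T) = (152/(-79) + (-5 - 12 + (0 + 4)))*(0*6 + 3) = (152*(-1/79) + (-5 - 12 + 4))*(0 + 3) = (-152/79 - 13)*3 = -1179/79*3 = -3537/79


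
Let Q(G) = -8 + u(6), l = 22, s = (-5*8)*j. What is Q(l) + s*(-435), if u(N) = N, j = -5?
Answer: -87002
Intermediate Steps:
s = 200 (s = -5*8*(-5) = -40*(-5) = 200)
Q(G) = -2 (Q(G) = -8 + 6 = -2)
Q(l) + s*(-435) = -2 + 200*(-435) = -2 - 87000 = -87002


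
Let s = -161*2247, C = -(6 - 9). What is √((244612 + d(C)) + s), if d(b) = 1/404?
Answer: 7*I*√97559031/202 ≈ 342.28*I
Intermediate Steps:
C = 3 (C = -1*(-3) = 3)
d(b) = 1/404
s = -361767
√((244612 + d(C)) + s) = √((244612 + 1/404) - 361767) = √(98823249/404 - 361767) = √(-47330619/404) = 7*I*√97559031/202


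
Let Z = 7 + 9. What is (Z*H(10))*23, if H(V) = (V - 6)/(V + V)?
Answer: 368/5 ≈ 73.600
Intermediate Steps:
Z = 16
H(V) = (-6 + V)/(2*V) (H(V) = (-6 + V)/((2*V)) = (-6 + V)*(1/(2*V)) = (-6 + V)/(2*V))
(Z*H(10))*23 = (16*((½)*(-6 + 10)/10))*23 = (16*((½)*(⅒)*4))*23 = (16*(⅕))*23 = (16/5)*23 = 368/5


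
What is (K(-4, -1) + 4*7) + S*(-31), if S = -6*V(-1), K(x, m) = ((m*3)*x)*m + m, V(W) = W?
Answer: -171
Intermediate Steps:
K(x, m) = m + 3*x*m² (K(x, m) = ((3*m)*x)*m + m = (3*m*x)*m + m = 3*x*m² + m = m + 3*x*m²)
S = 6 (S = -6*(-1) = 6)
(K(-4, -1) + 4*7) + S*(-31) = (-(1 + 3*(-1)*(-4)) + 4*7) + 6*(-31) = (-(1 + 12) + 28) - 186 = (-1*13 + 28) - 186 = (-13 + 28) - 186 = 15 - 186 = -171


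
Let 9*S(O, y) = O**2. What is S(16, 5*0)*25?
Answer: 6400/9 ≈ 711.11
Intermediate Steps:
S(O, y) = O**2/9
S(16, 5*0)*25 = ((1/9)*16**2)*25 = ((1/9)*256)*25 = (256/9)*25 = 6400/9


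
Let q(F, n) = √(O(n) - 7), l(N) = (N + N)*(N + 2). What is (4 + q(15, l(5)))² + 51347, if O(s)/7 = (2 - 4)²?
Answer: 51384 + 8*√21 ≈ 51421.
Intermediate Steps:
O(s) = 28 (O(s) = 7*(2 - 4)² = 7*(-2)² = 7*4 = 28)
l(N) = 2*N*(2 + N) (l(N) = (2*N)*(2 + N) = 2*N*(2 + N))
q(F, n) = √21 (q(F, n) = √(28 - 7) = √21)
(4 + q(15, l(5)))² + 51347 = (4 + √21)² + 51347 = 51347 + (4 + √21)²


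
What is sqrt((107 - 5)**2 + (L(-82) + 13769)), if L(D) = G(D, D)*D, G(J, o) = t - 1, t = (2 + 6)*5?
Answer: 5*sqrt(839) ≈ 144.83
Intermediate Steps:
t = 40 (t = 8*5 = 40)
G(J, o) = 39 (G(J, o) = 40 - 1 = 39)
L(D) = 39*D
sqrt((107 - 5)**2 + (L(-82) + 13769)) = sqrt((107 - 5)**2 + (39*(-82) + 13769)) = sqrt(102**2 + (-3198 + 13769)) = sqrt(10404 + 10571) = sqrt(20975) = 5*sqrt(839)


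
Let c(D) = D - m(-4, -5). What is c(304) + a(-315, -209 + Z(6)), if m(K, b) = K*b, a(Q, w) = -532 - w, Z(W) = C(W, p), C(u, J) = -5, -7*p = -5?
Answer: -34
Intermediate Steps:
p = 5/7 (p = -⅐*(-5) = 5/7 ≈ 0.71429)
Z(W) = -5
c(D) = -20 + D (c(D) = D - (-4)*(-5) = D - 1*20 = D - 20 = -20 + D)
c(304) + a(-315, -209 + Z(6)) = (-20 + 304) + (-532 - (-209 - 5)) = 284 + (-532 - 1*(-214)) = 284 + (-532 + 214) = 284 - 318 = -34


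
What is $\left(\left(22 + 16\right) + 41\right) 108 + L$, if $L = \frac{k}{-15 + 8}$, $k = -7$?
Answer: $8533$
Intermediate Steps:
$L = 1$ ($L = \frac{1}{-15 + 8} \left(-7\right) = \frac{1}{-7} \left(-7\right) = \left(- \frac{1}{7}\right) \left(-7\right) = 1$)
$\left(\left(22 + 16\right) + 41\right) 108 + L = \left(\left(22 + 16\right) + 41\right) 108 + 1 = \left(38 + 41\right) 108 + 1 = 79 \cdot 108 + 1 = 8532 + 1 = 8533$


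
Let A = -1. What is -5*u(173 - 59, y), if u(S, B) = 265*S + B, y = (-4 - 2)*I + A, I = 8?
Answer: -150805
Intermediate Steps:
y = -49 (y = (-4 - 2)*8 - 1 = -6*8 - 1 = -48 - 1 = -49)
u(S, B) = B + 265*S
-5*u(173 - 59, y) = -5*(-49 + 265*(173 - 59)) = -5*(-49 + 265*114) = -5*(-49 + 30210) = -5*30161 = -150805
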